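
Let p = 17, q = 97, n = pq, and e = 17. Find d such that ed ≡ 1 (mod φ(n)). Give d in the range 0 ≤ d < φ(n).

φ(n) = (p−1)(q−1) = 16·96 = 1536.
Need d with 17·d ≡ 1 (mod 1536). Apply the extended Euclidean algorithm:
1536 = 90·17 + 6
17 = 2·6 + 5
6 = 1·5 + 1
5 = 5·1 + 0
Back-substitute:
1 = 6 − 5
1 = −17 + 3·6
1 = 3·1536 − 271·17
So 17·(-271) ≡ 1 (mod 1536), hence d ≡ -271 ≡ 1265 (mod 1536).

1265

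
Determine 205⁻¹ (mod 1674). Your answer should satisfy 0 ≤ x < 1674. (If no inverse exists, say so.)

49

gcd(1674, 205) by repeated division:
1674 = 8*205 + 34
205 = 6*34 + 1
34 = 34*1 + 0
gcd = 1, so the inverse exists. Back-substitute:
1 = 205 − 6·34
1 = −6·1674 + 49·205
So 205·49 ≡ 1 (mod 1674).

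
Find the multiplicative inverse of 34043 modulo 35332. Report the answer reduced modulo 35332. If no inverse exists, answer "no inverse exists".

15295

Extended Euclidean algorithm:
35332 = 1·34043 + 1289
34043 = 26·1289 + 529
1289 = 2·529 + 231
529 = 2·231 + 67
231 = 3·67 + 30
67 = 2·30 + 7
30 = 4·7 + 2
7 = 3·2 + 1
2 = 2·1 + 0
Since gcd(34043, 35332) = 1, back-substitute to write 1 as a combination:
1 = 7 − 3·2
1 = −3·30 + 13·7
1 = 13·67 − 29·30
1 = −29·231 + 100·67
1 = 100·529 − 229·231
1 = −229·1289 + 558·529
1 = 558·34043 − 14737·1289
1 = −14737·35332 + 15295·34043
So 34043·15295 ≡ 1 (mod 35332).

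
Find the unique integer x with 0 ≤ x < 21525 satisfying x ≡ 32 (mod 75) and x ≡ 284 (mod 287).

15782

Write x = 32 + 75·k. Then 75·k ≡ 284 − 32 ≡ 252 (mod 287).
Need 75⁻¹ mod 287. Extended Euclid on (287, 75):
287 = 3·75 + 62
75 = 1·62 + 13
62 = 4·13 + 10
13 = 1·10 + 3
10 = 3·3 + 1
3 = 3·1 + 0
Back-substitute:
1 = 10 − 3·3
1 = −3·13 + 4·10
1 = 4·62 − 19·13
1 = −19·75 + 23·62
1 = 23·287 − 88·75
75⁻¹ ≡ 199 (mod 287), so k ≡ 199·252 ≡ 210 (mod 287).
x = 32 + 75·210 = 15782.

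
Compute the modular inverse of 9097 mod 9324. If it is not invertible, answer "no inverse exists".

gcd(9324, 9097) by repeated division:
9324 = 1×9097 + 227
9097 = 40×227 + 17
227 = 13×17 + 6
17 = 2×6 + 5
6 = 1×5 + 1
5 = 5×1 + 0
gcd = 1, so the inverse exists. Back-substitute:
1 = 6 − 5
1 = −17 + 3·6
1 = 3·227 − 40·17
1 = −40·9097 + 1603·227
1 = 1603·9324 − 1643·9097
Thus 9097·(-1643) ≡ 1 (mod 9324); reducing, -1643 mod 9324 = 7681.

7681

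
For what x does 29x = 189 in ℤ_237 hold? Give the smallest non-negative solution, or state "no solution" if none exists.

219

First find gcd(29, 237):
237 = 8*29 + 5
29 = 5*5 + 4
5 = 1*4 + 1
4 = 4*1 + 0
gcd = 1, so a unique solution mod 237 exists.
Back-substitute for the Bézout coefficients:
1 = 5 − 4
1 = −29 + 6·5
1 = 6·237 − 49·29
So 29·(-49) ≡ 1 (mod 237), giving 29⁻¹ ≡ 188.
x ≡ 29⁻¹·189 ≡ 188·189 ≡ 219 (mod 237).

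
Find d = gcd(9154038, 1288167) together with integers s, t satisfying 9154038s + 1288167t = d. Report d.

3

Euclidean algorithm:
9154038 = 7·1288167 + 136869
1288167 = 9·136869 + 56346
136869 = 2·56346 + 24177
56346 = 2·24177 + 7992
24177 = 3·7992 + 201
7992 = 39·201 + 153
201 = 1·153 + 48
153 = 3·48 + 9
48 = 5·9 + 3
9 = 3·3 + 0
gcd(9154038, 1288167) = 3.
Working backward:
3 = 48 − 5·9
3 = −5·153 + 16·48
3 = 16·201 − 21·153
3 = −21·7992 + 835·201
3 = 835·24177 − 2526·7992
3 = −2526·56346 + 5887·24177
3 = 5887·136869 − 14300·56346
3 = −14300·1288167 + 134587·136869
3 = 134587·9154038 − 956409·1288167
So 3 = (134587)·9154038 + (-956409)·1288167.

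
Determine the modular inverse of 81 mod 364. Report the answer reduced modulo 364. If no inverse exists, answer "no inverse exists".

9

Run Euclid on (364, 81):
364 = 4·81 + 40
81 = 2·40 + 1
40 = 40·1 + 0
Since gcd(81, 364) = 1, back-substitute to write 1 as a combination:
1 = 81 − 2·40
1 = −2·364 + 9·81
So 81·9 ≡ 1 (mod 364).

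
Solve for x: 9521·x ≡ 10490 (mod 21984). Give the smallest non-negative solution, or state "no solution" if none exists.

12442

First find gcd(9521, 21984):
21984 = 2×9521 + 2942
9521 = 3×2942 + 695
2942 = 4×695 + 162
695 = 4×162 + 47
162 = 3×47 + 21
47 = 2×21 + 5
21 = 4×5 + 1
5 = 5×1 + 0
gcd = 1, so a unique solution mod 21984 exists.
Back-substitute for the Bézout coefficients:
1 = 21 − 4·5
1 = −4·47 + 9·21
1 = 9·162 − 31·47
1 = −31·695 + 133·162
1 = 133·2942 − 563·695
1 = −563·9521 + 1822·2942
1 = 1822·21984 − 4207·9521
So 9521·(-4207) ≡ 1 (mod 21984), giving 9521⁻¹ ≡ 17777.
x ≡ 9521⁻¹·10490 ≡ 17777·10490 ≡ 12442 (mod 21984).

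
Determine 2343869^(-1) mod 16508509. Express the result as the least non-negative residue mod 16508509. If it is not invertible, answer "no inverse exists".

5108676

Extended Euclidean algorithm:
16508509 = 7*2343869 + 101426
2343869 = 23*101426 + 11071
101426 = 9*11071 + 1787
11071 = 6*1787 + 349
1787 = 5*349 + 42
349 = 8*42 + 13
42 = 3*13 + 3
13 = 4*3 + 1
3 = 3*1 + 0
gcd = 1, so the inverse exists. Back-substitute:
1 = 13 − 4·3
1 = −4·42 + 13·13
1 = 13·349 − 108·42
1 = −108·1787 + 553·349
1 = 553·11071 − 3426·1787
1 = −3426·101426 + 31387·11071
1 = 31387·2343869 − 725327·101426
1 = −725327·16508509 + 5108676·2343869
So 2343869·5108676 ≡ 1 (mod 16508509).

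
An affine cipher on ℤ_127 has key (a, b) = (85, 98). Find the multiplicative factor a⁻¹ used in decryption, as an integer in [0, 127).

3

Extended Euclidean algorithm:
127 = 1×85 + 42
85 = 2×42 + 1
42 = 42×1 + 0
The gcd is 1. Working backward:
1 = 85 − 2·42
1 = −2·127 + 3·85
So 85·3 ≡ 1 (mod 127).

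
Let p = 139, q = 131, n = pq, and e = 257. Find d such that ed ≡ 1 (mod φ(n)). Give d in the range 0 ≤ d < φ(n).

φ(n) = (p−1)(q−1) = 138·130 = 17940.
Need d with 257·d ≡ 1 (mod 17940). Apply the extended Euclidean algorithm:
17940 = 69×257 + 207
257 = 1×207 + 50
207 = 4×50 + 7
50 = 7×7 + 1
7 = 7×1 + 0
Back-substitute:
1 = 50 − 7·7
1 = −7·207 + 29·50
1 = 29·257 − 36·207
1 = −36·17940 + 2513·257
So 257·2513 ≡ 1 (mod 17940), hence d = 2513.

2513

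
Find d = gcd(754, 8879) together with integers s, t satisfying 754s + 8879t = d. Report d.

Euclidean algorithm:
8879 = 11*754 + 585
754 = 1*585 + 169
585 = 3*169 + 78
169 = 2*78 + 13
78 = 6*13 + 0
gcd(754, 8879) = 13.
Working backward:
13 = 169 − 2·78
13 = −2·585 + 7·169
13 = 7·754 − 9·585
13 = −9·8879 + 106·754
So 13 = (-9)·8879 + (106)·754.

13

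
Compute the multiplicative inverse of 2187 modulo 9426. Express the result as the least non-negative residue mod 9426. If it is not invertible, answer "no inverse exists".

no inverse exists

Compute gcd(2187, 9426):
9426 = 4·2187 + 678
2187 = 3·678 + 153
678 = 4·153 + 66
153 = 2·66 + 21
66 = 3·21 + 3
21 = 7·3 + 0
Since gcd = 3 > 1, 2187 is not a unit mod 9426.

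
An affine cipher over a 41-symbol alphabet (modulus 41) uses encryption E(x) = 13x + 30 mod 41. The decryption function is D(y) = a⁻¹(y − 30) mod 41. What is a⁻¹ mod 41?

19

Apply the Euclidean algorithm to 41 and 13:
41 = 3·13 + 2
13 = 6·2 + 1
2 = 2·1 + 0
gcd = 1, so the inverse exists. Back-substitute:
1 = 13 − 6·2
1 = −6·41 + 19·13
So 13·19 ≡ 1 (mod 41).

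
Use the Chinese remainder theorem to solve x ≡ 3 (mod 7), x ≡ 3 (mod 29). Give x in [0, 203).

Write x = 3 + 7·k. Then 7·k ≡ 3 − 3 ≡ 0 (mod 29).
Need 7⁻¹ mod 29. Extended Euclid on (29, 7):
29 = 4×7 + 1
7 = 7×1 + 0
Back-substitute:
1 = 29 − 4·7
7⁻¹ ≡ 25 (mod 29), so k ≡ 25·0 ≡ 0 (mod 29).
x = 3 + 7·0 = 3.

3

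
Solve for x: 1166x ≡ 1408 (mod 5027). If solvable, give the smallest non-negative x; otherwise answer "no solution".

First find gcd(1166, 5027):
5027 = 4*1166 + 363
1166 = 3*363 + 77
363 = 4*77 + 55
77 = 1*55 + 22
55 = 2*22 + 11
22 = 2*11 + 0
gcd = 11 and 11 | 1408, so solutions exist. Divide through by 11: 106x ≡ 128 (mod 457).
Now find 106⁻¹ mod 457:
457 = 4×106 + 33
106 = 3×33 + 7
33 = 4×7 + 5
7 = 1×5 + 2
5 = 2×2 + 1
2 = 2×1 + 0
Back-substitute:
1 = 5 − 2·2
1 = −2·7 + 3·5
1 = 3·33 − 14·7
1 = −14·106 + 45·33
1 = 45·457 − 194·106
So 106·(-194) ≡ 1 (mod 457), i.e. 106⁻¹ ≡ 263.
Then x ≡ 263·128 ≡ 303 (mod 457); the smallest non-negative solution is x = 303.

303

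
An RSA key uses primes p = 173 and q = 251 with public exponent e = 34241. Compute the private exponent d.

15361

φ(n) = (p−1)(q−1) = 172·250 = 43000.
Need d with 34241·d ≡ 1 (mod 43000). Apply the extended Euclidean algorithm:
43000 = 1×34241 + 8759
34241 = 3×8759 + 7964
8759 = 1×7964 + 795
7964 = 10×795 + 14
795 = 56×14 + 11
14 = 1×11 + 3
11 = 3×3 + 2
3 = 1×2 + 1
2 = 2×1 + 0
Back-substitute:
1 = 3 − 2
1 = −11 + 4·3
1 = 4·14 − 5·11
1 = −5·795 + 284·14
1 = 284·7964 − 2845·795
1 = −2845·8759 + 3129·7964
1 = 3129·34241 − 12232·8759
1 = −12232·43000 + 15361·34241
So 34241·15361 ≡ 1 (mod 43000), hence d = 15361.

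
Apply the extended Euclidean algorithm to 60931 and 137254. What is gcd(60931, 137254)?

13

Euclidean algorithm:
137254 = 2*60931 + 15392
60931 = 3*15392 + 14755
15392 = 1*14755 + 637
14755 = 23*637 + 104
637 = 6*104 + 13
104 = 8*13 + 0
gcd(60931, 137254) = 13.
Working backward:
13 = 637 − 6·104
13 = −6·14755 + 139·637
13 = 139·15392 − 145·14755
13 = −145·60931 + 574·15392
13 = 574·137254 − 1293·60931
So 13 = (574)·137254 + (-1293)·60931.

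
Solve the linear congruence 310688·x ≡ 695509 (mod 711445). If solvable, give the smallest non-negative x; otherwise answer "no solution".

no solution

gcd(310688, 711445):
711445 = 2×310688 + 90069
310688 = 3×90069 + 40481
90069 = 2×40481 + 9107
40481 = 4×9107 + 4053
9107 = 2×4053 + 1001
4053 = 4×1001 + 49
1001 = 20×49 + 21
49 = 2×21 + 7
21 = 3×7 + 0
gcd = 7, but 7 ∤ 695509, so the congruence has no solution.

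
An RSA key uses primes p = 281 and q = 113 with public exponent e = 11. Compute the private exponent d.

2851

φ(n) = (p−1)(q−1) = 280·112 = 31360.
Need d with 11·d ≡ 1 (mod 31360). Apply the extended Euclidean algorithm:
31360 = 2850·11 + 10
11 = 1·10 + 1
10 = 10·1 + 0
Back-substitute:
1 = 11 − 10
1 = −31360 + 2851·11
So 11·2851 ≡ 1 (mod 31360), hence d = 2851.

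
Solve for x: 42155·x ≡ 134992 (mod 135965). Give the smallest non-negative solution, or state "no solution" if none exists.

no solution

gcd(42155, 135965):
135965 = 3·42155 + 9500
42155 = 4·9500 + 4155
9500 = 2·4155 + 1190
4155 = 3·1190 + 585
1190 = 2·585 + 20
585 = 29·20 + 5
20 = 4·5 + 0
gcd = 5, but 5 ∤ 134992, so the congruence has no solution.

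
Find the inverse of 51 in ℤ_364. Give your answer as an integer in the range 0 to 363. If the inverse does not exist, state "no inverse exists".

gcd(364, 51) by repeated division:
364 = 7×51 + 7
51 = 7×7 + 2
7 = 3×2 + 1
2 = 2×1 + 0
The gcd is 1. Working backward:
1 = 7 − 3·2
1 = −3·51 + 22·7
1 = 22·364 − 157·51
So 51·(-157) ≡ 1 (mod 364), and -157 ≡ 207 (mod 364).

207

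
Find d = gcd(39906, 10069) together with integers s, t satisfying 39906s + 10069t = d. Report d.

Euclidean algorithm:
39906 = 3·10069 + 9699
10069 = 1·9699 + 370
9699 = 26·370 + 79
370 = 4·79 + 54
79 = 1·54 + 25
54 = 2·25 + 4
25 = 6·4 + 1
4 = 4·1 + 0
gcd(39906, 10069) = 1.
Express as a combination:
1 = 25 − 6·4
1 = −6·54 + 13·25
1 = 13·79 − 19·54
1 = −19·370 + 89·79
1 = 89·9699 − 2333·370
1 = −2333·10069 + 2422·9699
1 = 2422·39906 − 9599·10069
So 1 = (2422)·39906 + (-9599)·10069.

1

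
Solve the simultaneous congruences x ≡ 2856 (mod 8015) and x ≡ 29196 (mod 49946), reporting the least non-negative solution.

Write x = 2856 + 8015·k. Then 8015·k ≡ 29196 − 2856 ≡ 26340 (mod 49946).
Need 8015⁻¹ mod 49946. Extended Euclid on (49946, 8015):
49946 = 6·8015 + 1856
8015 = 4·1856 + 591
1856 = 3·591 + 83
591 = 7·83 + 10
83 = 8·10 + 3
10 = 3·3 + 1
3 = 3·1 + 0
Back-substitute:
1 = 10 − 3·3
1 = −3·83 + 25·10
1 = 25·591 − 178·83
1 = −178·1856 + 559·591
1 = 559·8015 − 2414·1856
1 = −2414·49946 + 15043·8015
8015⁻¹ ≡ 15043 (mod 49946), so k ≡ 15043·26340 ≡ 11002 (mod 49946).
x = 2856 + 8015·11002 = 88183886.

88183886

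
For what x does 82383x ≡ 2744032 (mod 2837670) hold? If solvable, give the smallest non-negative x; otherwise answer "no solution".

gcd(82383, 2837670):
2837670 = 34×82383 + 36648
82383 = 2×36648 + 9087
36648 = 4×9087 + 300
9087 = 30×300 + 87
300 = 3×87 + 39
87 = 2×39 + 9
39 = 4×9 + 3
9 = 3×3 + 0
gcd = 3, but 3 ∤ 2744032, so the congruence has no solution.

no solution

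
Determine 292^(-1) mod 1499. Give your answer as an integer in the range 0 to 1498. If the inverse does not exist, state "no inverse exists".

1422

gcd(1499, 292) by repeated division:
1499 = 5*292 + 39
292 = 7*39 + 19
39 = 2*19 + 1
19 = 19*1 + 0
The gcd is 1. Working backward:
1 = 39 − 2·19
1 = −2·292 + 15·39
1 = 15·1499 − 77·292
Thus 292·(-77) ≡ 1 (mod 1499); reducing, -77 mod 1499 = 1422.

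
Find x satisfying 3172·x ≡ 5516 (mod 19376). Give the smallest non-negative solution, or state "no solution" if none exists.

First find gcd(3172, 19376):
19376 = 6·3172 + 344
3172 = 9·344 + 76
344 = 4·76 + 40
76 = 1·40 + 36
40 = 1·36 + 4
36 = 9·4 + 0
gcd = 4 and 4 | 5516, so solutions exist. Divide through by 4: 793x ≡ 1379 (mod 4844).
Now find 793⁻¹ mod 4844:
4844 = 6×793 + 86
793 = 9×86 + 19
86 = 4×19 + 10
19 = 1×10 + 9
10 = 1×9 + 1
9 = 9×1 + 0
Back-substitute:
1 = 10 − 9
1 = −19 + 2·10
1 = 2·86 − 9·19
1 = −9·793 + 83·86
1 = 83·4844 − 507·793
So 793·(-507) ≡ 1 (mod 4844), i.e. 793⁻¹ ≡ 4337.
Then x ≡ 4337·1379 ≡ 3227 (mod 4844); the smallest non-negative solution is x = 3227.

3227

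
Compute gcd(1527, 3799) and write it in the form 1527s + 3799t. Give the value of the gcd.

Apply Euclid's algorithm to 3799 and 1527:
3799 = 2·1527 + 745
1527 = 2·745 + 37
745 = 20·37 + 5
37 = 7·5 + 2
5 = 2·2 + 1
2 = 2·1 + 0
gcd(1527, 3799) = 1.
Working backward:
1 = 5 − 2·2
1 = −2·37 + 15·5
1 = 15·745 − 302·37
1 = −302·1527 + 619·745
1 = 619·3799 − 1540·1527
So 1 = (619)·3799 + (-1540)·1527.

1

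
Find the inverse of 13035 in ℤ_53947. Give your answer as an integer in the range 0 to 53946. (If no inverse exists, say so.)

41229

gcd(53947, 13035) by repeated division:
53947 = 4×13035 + 1807
13035 = 7×1807 + 386
1807 = 4×386 + 263
386 = 1×263 + 123
263 = 2×123 + 17
123 = 7×17 + 4
17 = 4×4 + 1
4 = 4×1 + 0
Since gcd(13035, 53947) = 1, back-substitute to write 1 as a combination:
1 = 17 − 4·4
1 = −4·123 + 29·17
1 = 29·263 − 62·123
1 = −62·386 + 91·263
1 = 91·1807 − 426·386
1 = −426·13035 + 3073·1807
1 = 3073·53947 − 12718·13035
Hence 13035⁻¹ ≡ -12718 ≡ 41229 (mod 53947).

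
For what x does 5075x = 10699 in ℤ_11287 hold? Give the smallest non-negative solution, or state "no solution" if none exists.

7893

First find gcd(5075, 11287):
11287 = 2*5075 + 1137
5075 = 4*1137 + 527
1137 = 2*527 + 83
527 = 6*83 + 29
83 = 2*29 + 25
29 = 1*25 + 4
25 = 6*4 + 1
4 = 4*1 + 0
gcd = 1, so a unique solution mod 11287 exists.
Back-substitute for the Bézout coefficients:
1 = 25 − 6·4
1 = −6·29 + 7·25
1 = 7·83 − 20·29
1 = −20·527 + 127·83
1 = 127·1137 − 274·527
1 = −274·5075 + 1223·1137
1 = 1223·11287 − 2720·5075
So 5075·(-2720) ≡ 1 (mod 11287), giving 5075⁻¹ ≡ 8567.
x ≡ 5075⁻¹·10699 ≡ 8567·10699 ≡ 7893 (mod 11287).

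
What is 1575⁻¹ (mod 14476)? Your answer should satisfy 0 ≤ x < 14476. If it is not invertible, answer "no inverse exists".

Euclidean algorithm on 14476, 1575:
14476 = 9×1575 + 301
1575 = 5×301 + 70
301 = 4×70 + 21
70 = 3×21 + 7
21 = 3×7 + 0
The gcd is 7, not 1, hence no inverse exists.

no inverse exists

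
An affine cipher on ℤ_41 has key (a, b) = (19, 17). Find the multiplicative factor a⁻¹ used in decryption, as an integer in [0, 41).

Extended Euclidean algorithm:
41 = 2·19 + 3
19 = 6·3 + 1
3 = 3·1 + 0
gcd = 1, so the inverse exists. Back-substitute:
1 = 19 − 6·3
1 = −6·41 + 13·19
So 19·13 ≡ 1 (mod 41).

13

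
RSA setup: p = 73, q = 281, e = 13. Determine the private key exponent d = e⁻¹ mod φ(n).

13957

φ(n) = (p−1)(q−1) = 72·280 = 20160.
Need d with 13·d ≡ 1 (mod 20160). Apply the extended Euclidean algorithm:
20160 = 1550·13 + 10
13 = 1·10 + 3
10 = 3·3 + 1
3 = 3·1 + 0
Back-substitute:
1 = 10 − 3·3
1 = −3·13 + 4·10
1 = 4·20160 − 6203·13
So 13·(-6203) ≡ 1 (mod 20160), hence d ≡ -6203 ≡ 13957 (mod 20160).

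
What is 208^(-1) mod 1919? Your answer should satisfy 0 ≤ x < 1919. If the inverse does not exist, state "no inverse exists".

gcd(1919, 208) by repeated division:
1919 = 9·208 + 47
208 = 4·47 + 20
47 = 2·20 + 7
20 = 2·7 + 6
7 = 1·6 + 1
6 = 6·1 + 0
The gcd is 1. Working backward:
1 = 7 − 6
1 = −20 + 3·7
1 = 3·47 − 7·20
1 = −7·208 + 31·47
1 = 31·1919 − 286·208
Thus 208·(-286) ≡ 1 (mod 1919); reducing, -286 mod 1919 = 1633.

1633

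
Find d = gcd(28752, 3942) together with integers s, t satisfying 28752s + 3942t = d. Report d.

Repeated division:
28752 = 7×3942 + 1158
3942 = 3×1158 + 468
1158 = 2×468 + 222
468 = 2×222 + 24
222 = 9×24 + 6
24 = 4×6 + 0
gcd(28752, 3942) = 6.
Express as a combination:
6 = 222 − 9·24
6 = −9·468 + 19·222
6 = 19·1158 − 47·468
6 = −47·3942 + 160·1158
6 = 160·28752 − 1167·3942
So 6 = (160)·28752 + (-1167)·3942.

6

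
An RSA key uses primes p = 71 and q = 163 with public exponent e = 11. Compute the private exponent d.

φ(n) = (p−1)(q−1) = 70·162 = 11340.
Need d with 11·d ≡ 1 (mod 11340). Apply the extended Euclidean algorithm:
11340 = 1030×11 + 10
11 = 1×10 + 1
10 = 10×1 + 0
Back-substitute:
1 = 11 − 10
1 = −11340 + 1031·11
So 11·1031 ≡ 1 (mod 11340), hence d = 1031.

1031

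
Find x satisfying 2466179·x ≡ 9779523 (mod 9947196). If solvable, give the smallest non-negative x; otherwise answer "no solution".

5993049

First find gcd(2466179, 9947196):
9947196 = 4·2466179 + 82480
2466179 = 29·82480 + 74259
82480 = 1·74259 + 8221
74259 = 9·8221 + 270
8221 = 30·270 + 121
270 = 2·121 + 28
121 = 4·28 + 9
28 = 3·9 + 1
9 = 9·1 + 0
gcd = 1, so a unique solution mod 9947196 exists.
Back-substitute for the Bézout coefficients:
1 = 28 − 3·9
1 = −3·121 + 13·28
1 = 13·270 − 29·121
1 = −29·8221 + 883·270
1 = 883·74259 − 7976·8221
1 = −7976·82480 + 8859·74259
1 = 8859·2466179 − 264887·82480
1 = −264887·9947196 + 1068407·2466179
So 2466179·(1068407) ≡ 1 (mod 9947196), giving 2466179⁻¹ ≡ 1068407.
x ≡ 2466179⁻¹·9779523 ≡ 1068407·9779523 ≡ 5993049 (mod 9947196).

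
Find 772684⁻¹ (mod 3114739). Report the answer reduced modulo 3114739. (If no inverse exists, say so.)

2604894

Run Euclid on (3114739, 772684):
3114739 = 4*772684 + 24003
772684 = 32*24003 + 4588
24003 = 5*4588 + 1063
4588 = 4*1063 + 336
1063 = 3*336 + 55
336 = 6*55 + 6
55 = 9*6 + 1
6 = 6*1 + 0
gcd = 1, so the inverse exists. Back-substitute:
1 = 55 − 9·6
1 = −9·336 + 55·55
1 = 55·1063 − 174·336
1 = −174·4588 + 751·1063
1 = 751·24003 − 3929·4588
1 = −3929·772684 + 126479·24003
1 = 126479·3114739 − 509845·772684
Thus 772684·(-509845) ≡ 1 (mod 3114739); reducing, -509845 mod 3114739 = 2604894.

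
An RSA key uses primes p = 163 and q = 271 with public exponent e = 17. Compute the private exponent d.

φ(n) = (p−1)(q−1) = 162·270 = 43740.
Need d with 17·d ≡ 1 (mod 43740). Apply the extended Euclidean algorithm:
43740 = 2572*17 + 16
17 = 1*16 + 1
16 = 16*1 + 0
Back-substitute:
1 = 17 − 16
1 = −43740 + 2573·17
So 17·2573 ≡ 1 (mod 43740), hence d = 2573.

2573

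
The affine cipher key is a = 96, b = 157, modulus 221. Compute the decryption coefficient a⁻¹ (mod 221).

Run Euclid on (221, 96):
221 = 2*96 + 29
96 = 3*29 + 9
29 = 3*9 + 2
9 = 4*2 + 1
2 = 2*1 + 0
gcd = 1, so the inverse exists. Back-substitute:
1 = 9 − 4·2
1 = −4·29 + 13·9
1 = 13·96 − 43·29
1 = −43·221 + 99·96
So 96·99 ≡ 1 (mod 221).

99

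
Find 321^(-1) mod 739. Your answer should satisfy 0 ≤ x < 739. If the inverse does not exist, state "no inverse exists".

Extended Euclidean algorithm:
739 = 2*321 + 97
321 = 3*97 + 30
97 = 3*30 + 7
30 = 4*7 + 2
7 = 3*2 + 1
2 = 2*1 + 0
The gcd is 1. Working backward:
1 = 7 − 3·2
1 = −3·30 + 13·7
1 = 13·97 − 42·30
1 = −42·321 + 139·97
1 = 139·739 − 320·321
Thus 321·(-320) ≡ 1 (mod 739); reducing, -320 mod 739 = 419.

419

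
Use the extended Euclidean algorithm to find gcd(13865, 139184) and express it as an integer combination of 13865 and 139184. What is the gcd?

Euclidean algorithm:
139184 = 10×13865 + 534
13865 = 25×534 + 515
534 = 1×515 + 19
515 = 27×19 + 2
19 = 9×2 + 1
2 = 2×1 + 0
gcd(13865, 139184) = 1.
Express as a combination:
1 = 19 − 9·2
1 = −9·515 + 244·19
1 = 244·534 − 253·515
1 = −253·13865 + 6569·534
1 = 6569·139184 − 65943·13865
So 1 = (6569)·139184 + (-65943)·13865.

1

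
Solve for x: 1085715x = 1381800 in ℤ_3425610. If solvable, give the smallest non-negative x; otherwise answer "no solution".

175460

First find gcd(1085715, 3425610):
3425610 = 3·1085715 + 168465
1085715 = 6·168465 + 74925
168465 = 2·74925 + 18615
74925 = 4·18615 + 465
18615 = 40·465 + 15
465 = 31·15 + 0
gcd = 15 and 15 | 1381800, so solutions exist. Divide through by 15: 72381x ≡ 92120 (mod 228374).
Now find 72381⁻¹ mod 228374:
228374 = 3·72381 + 11231
72381 = 6·11231 + 4995
11231 = 2·4995 + 1241
4995 = 4·1241 + 31
1241 = 40·31 + 1
31 = 31·1 + 0
Back-substitute:
1 = 1241 − 40·31
1 = −40·4995 + 161·1241
1 = 161·11231 − 362·4995
1 = −362·72381 + 2333·11231
1 = 2333·228374 − 7361·72381
So 72381·(-7361) ≡ 1 (mod 228374), i.e. 72381⁻¹ ≡ 221013.
Then x ≡ 221013·92120 ≡ 175460 (mod 228374); the smallest non-negative solution is x = 175460.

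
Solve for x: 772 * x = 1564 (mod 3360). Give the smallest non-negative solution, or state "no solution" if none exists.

607

First find gcd(772, 3360):
3360 = 4·772 + 272
772 = 2·272 + 228
272 = 1·228 + 44
228 = 5·44 + 8
44 = 5·8 + 4
8 = 2·4 + 0
gcd = 4 and 4 | 1564, so solutions exist. Divide through by 4: 193x ≡ 391 (mod 840).
Now find 193⁻¹ mod 840:
840 = 4×193 + 68
193 = 2×68 + 57
68 = 1×57 + 11
57 = 5×11 + 2
11 = 5×2 + 1
2 = 2×1 + 0
Back-substitute:
1 = 11 − 5·2
1 = −5·57 + 26·11
1 = 26·68 − 31·57
1 = −31·193 + 88·68
1 = 88·840 − 383·193
So 193·(-383) ≡ 1 (mod 840), i.e. 193⁻¹ ≡ 457.
Then x ≡ 457·391 ≡ 607 (mod 840); the smallest non-negative solution is x = 607.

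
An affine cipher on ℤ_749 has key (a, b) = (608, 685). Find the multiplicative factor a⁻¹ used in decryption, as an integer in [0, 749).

664

Extended Euclidean algorithm:
749 = 1*608 + 141
608 = 4*141 + 44
141 = 3*44 + 9
44 = 4*9 + 8
9 = 1*8 + 1
8 = 8*1 + 0
The gcd is 1. Working backward:
1 = 9 − 8
1 = −44 + 5·9
1 = 5·141 − 16·44
1 = −16·608 + 69·141
1 = 69·749 − 85·608
So 608·(-85) ≡ 1 (mod 749), and -85 ≡ 664 (mod 749).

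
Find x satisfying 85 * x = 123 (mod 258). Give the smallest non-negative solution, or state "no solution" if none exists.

First find gcd(85, 258):
258 = 3×85 + 3
85 = 28×3 + 1
3 = 3×1 + 0
gcd = 1, so a unique solution mod 258 exists.
Back-substitute for the Bézout coefficients:
1 = 85 − 28·3
1 = −28·258 + 85·85
So 85·(85) ≡ 1 (mod 258), giving 85⁻¹ ≡ 85.
x ≡ 85⁻¹·123 ≡ 85·123 ≡ 135 (mod 258).

135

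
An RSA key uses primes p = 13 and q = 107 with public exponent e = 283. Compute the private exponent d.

427

φ(n) = (p−1)(q−1) = 12·106 = 1272.
Need d with 283·d ≡ 1 (mod 1272). Apply the extended Euclidean algorithm:
1272 = 4·283 + 140
283 = 2·140 + 3
140 = 46·3 + 2
3 = 1·2 + 1
2 = 2·1 + 0
Back-substitute:
1 = 3 − 2
1 = −140 + 47·3
1 = 47·283 − 95·140
1 = −95·1272 + 427·283
So 283·427 ≡ 1 (mod 1272), hence d = 427.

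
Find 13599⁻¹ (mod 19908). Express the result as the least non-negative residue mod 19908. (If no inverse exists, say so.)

no inverse exists

Euclidean algorithm on 19908, 13599:
19908 = 1×13599 + 6309
13599 = 2×6309 + 981
6309 = 6×981 + 423
981 = 2×423 + 135
423 = 3×135 + 18
135 = 7×18 + 9
18 = 2×9 + 0
gcd(13599, 19908) = 9 ≠ 1, so 13599 has no multiplicative inverse modulo 19908.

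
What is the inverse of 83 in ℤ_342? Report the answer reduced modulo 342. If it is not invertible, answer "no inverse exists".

gcd(342, 83) by repeated division:
342 = 4*83 + 10
83 = 8*10 + 3
10 = 3*3 + 1
3 = 3*1 + 0
The gcd is 1. Working backward:
1 = 10 − 3·3
1 = −3·83 + 25·10
1 = 25·342 − 103·83
Thus 83·(-103) ≡ 1 (mod 342); reducing, -103 mod 342 = 239.

239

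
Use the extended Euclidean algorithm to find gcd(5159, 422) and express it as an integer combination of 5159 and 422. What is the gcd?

1

Repeated division:
5159 = 12·422 + 95
422 = 4·95 + 42
95 = 2·42 + 11
42 = 3·11 + 9
11 = 1·9 + 2
9 = 4·2 + 1
2 = 2·1 + 0
gcd(5159, 422) = 1.
Back-substituting:
1 = 9 − 4·2
1 = −4·11 + 5·9
1 = 5·42 − 19·11
1 = −19·95 + 43·42
1 = 43·422 − 191·95
1 = −191·5159 + 2335·422
So 1 = (-191)·5159 + (2335)·422.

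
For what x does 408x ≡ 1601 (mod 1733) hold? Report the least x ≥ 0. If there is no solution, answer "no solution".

1172

First find gcd(408, 1733):
1733 = 4*408 + 101
408 = 4*101 + 4
101 = 25*4 + 1
4 = 4*1 + 0
gcd = 1, so a unique solution mod 1733 exists.
Back-substitute for the Bézout coefficients:
1 = 101 − 25·4
1 = −25·408 + 101·101
1 = 101·1733 − 429·408
So 408·(-429) ≡ 1 (mod 1733), giving 408⁻¹ ≡ 1304.
x ≡ 408⁻¹·1601 ≡ 1304·1601 ≡ 1172 (mod 1733).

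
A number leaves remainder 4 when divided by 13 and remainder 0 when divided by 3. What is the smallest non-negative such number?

30

Write x = 4 + 13·k. Then 13·k ≡ 0 − 4 ≡ 2 (mod 3).
Need 13⁻¹ mod 3. Extended Euclid on (3, 1):
3 = 3*1 + 0
13⁻¹ ≡ 1 (mod 3), so k ≡ 1·2 ≡ 2 (mod 3).
x = 4 + 13·2 = 30.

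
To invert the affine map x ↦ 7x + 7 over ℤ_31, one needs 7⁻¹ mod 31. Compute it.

9

Extended Euclidean algorithm:
31 = 4*7 + 3
7 = 2*3 + 1
3 = 3*1 + 0
Since gcd(7, 31) = 1, back-substitute to write 1 as a combination:
1 = 7 − 2·3
1 = −2·31 + 9·7
So 7·9 ≡ 1 (mod 31).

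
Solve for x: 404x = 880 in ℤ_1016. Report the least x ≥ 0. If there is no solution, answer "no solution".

226

First find gcd(404, 1016):
1016 = 2×404 + 208
404 = 1×208 + 196
208 = 1×196 + 12
196 = 16×12 + 4
12 = 3×4 + 0
gcd = 4 and 4 | 880, so solutions exist. Divide through by 4: 101x ≡ 220 (mod 254).
Now find 101⁻¹ mod 254:
254 = 2*101 + 52
101 = 1*52 + 49
52 = 1*49 + 3
49 = 16*3 + 1
3 = 3*1 + 0
Back-substitute:
1 = 49 − 16·3
1 = −16·52 + 17·49
1 = 17·101 − 33·52
1 = −33·254 + 83·101
So 101⁻¹ ≡ 83 (mod 254).
Then x ≡ 83·220 ≡ 226 (mod 254); the smallest non-negative solution is x = 226.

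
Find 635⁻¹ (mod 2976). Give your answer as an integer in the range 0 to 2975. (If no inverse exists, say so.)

1331

Run Euclid on (2976, 635):
2976 = 4·635 + 436
635 = 1·436 + 199
436 = 2·199 + 38
199 = 5·38 + 9
38 = 4·9 + 2
9 = 4·2 + 1
2 = 2·1 + 0
Since gcd(635, 2976) = 1, back-substitute to write 1 as a combination:
1 = 9 − 4·2
1 = −4·38 + 17·9
1 = 17·199 − 89·38
1 = −89·436 + 195·199
1 = 195·635 − 284·436
1 = −284·2976 + 1331·635
So 635·1331 ≡ 1 (mod 2976).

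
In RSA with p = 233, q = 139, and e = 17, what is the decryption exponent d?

18833

φ(n) = (p−1)(q−1) = 232·138 = 32016.
Need d with 17·d ≡ 1 (mod 32016). Apply the extended Euclidean algorithm:
32016 = 1883×17 + 5
17 = 3×5 + 2
5 = 2×2 + 1
2 = 2×1 + 0
Back-substitute:
1 = 5 − 2·2
1 = −2·17 + 7·5
1 = 7·32016 − 13183·17
So 17·(-13183) ≡ 1 (mod 32016), hence d ≡ -13183 ≡ 18833 (mod 32016).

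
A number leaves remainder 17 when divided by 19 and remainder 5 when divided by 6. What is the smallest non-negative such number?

Write x = 17 + 19·k. Then 19·k ≡ 5 − 17 ≡ 0 (mod 6).
Need 19⁻¹ mod 6. Extended Euclid on (6, 1):
6 = 6*1 + 0
19⁻¹ ≡ 1 (mod 6), so k ≡ 1·0 ≡ 0 (mod 6).
x = 17 + 19·0 = 17.

17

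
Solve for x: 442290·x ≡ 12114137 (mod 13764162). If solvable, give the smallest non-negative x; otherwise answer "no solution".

gcd(442290, 13764162):
13764162 = 31·442290 + 53172
442290 = 8·53172 + 16914
53172 = 3·16914 + 2430
16914 = 6·2430 + 2334
2430 = 1·2334 + 96
2334 = 24·96 + 30
96 = 3·30 + 6
30 = 5·6 + 0
gcd = 6, but 6 ∤ 12114137, so the congruence has no solution.

no solution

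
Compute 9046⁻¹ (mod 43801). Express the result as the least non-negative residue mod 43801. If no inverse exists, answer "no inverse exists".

Extended Euclidean algorithm:
43801 = 4·9046 + 7617
9046 = 1·7617 + 1429
7617 = 5·1429 + 472
1429 = 3·472 + 13
472 = 36·13 + 4
13 = 3·4 + 1
4 = 4·1 + 0
Since gcd(9046, 43801) = 1, back-substitute to write 1 as a combination:
1 = 13 − 3·4
1 = −3·472 + 109·13
1 = 109·1429 − 330·472
1 = −330·7617 + 1759·1429
1 = 1759·9046 − 2089·7617
1 = −2089·43801 + 10115·9046
So 9046·10115 ≡ 1 (mod 43801).

10115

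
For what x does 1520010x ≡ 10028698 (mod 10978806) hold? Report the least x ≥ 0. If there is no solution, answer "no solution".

no solution

gcd(1520010, 10978806):
10978806 = 7*1520010 + 338736
1520010 = 4*338736 + 165066
338736 = 2*165066 + 8604
165066 = 19*8604 + 1590
8604 = 5*1590 + 654
1590 = 2*654 + 282
654 = 2*282 + 90
282 = 3*90 + 12
90 = 7*12 + 6
12 = 2*6 + 0
gcd = 6, but 6 ∤ 10028698, so the congruence has no solution.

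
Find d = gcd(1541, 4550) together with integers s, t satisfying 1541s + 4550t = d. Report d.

1

Apply Euclid's algorithm to 4550 and 1541:
4550 = 2×1541 + 1468
1541 = 1×1468 + 73
1468 = 20×73 + 8
73 = 9×8 + 1
8 = 8×1 + 0
gcd(1541, 4550) = 1.
Back-substituting:
1 = 73 − 9·8
1 = −9·1468 + 181·73
1 = 181·1541 − 190·1468
1 = −190·4550 + 561·1541
So 1 = (-190)·4550 + (561)·1541.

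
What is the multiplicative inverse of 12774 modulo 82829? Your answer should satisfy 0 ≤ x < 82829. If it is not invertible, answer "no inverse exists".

gcd(82829, 12774) by repeated division:
82829 = 6·12774 + 6185
12774 = 2·6185 + 404
6185 = 15·404 + 125
404 = 3·125 + 29
125 = 4·29 + 9
29 = 3·9 + 2
9 = 4·2 + 1
2 = 2·1 + 0
The gcd is 1. Working backward:
1 = 9 − 4·2
1 = −4·29 + 13·9
1 = 13·125 − 56·29
1 = −56·404 + 181·125
1 = 181·6185 − 2771·404
1 = −2771·12774 + 5723·6185
1 = 5723·82829 − 37109·12774
So 12774·(-37109) ≡ 1 (mod 82829), and -37109 ≡ 45720 (mod 82829).

45720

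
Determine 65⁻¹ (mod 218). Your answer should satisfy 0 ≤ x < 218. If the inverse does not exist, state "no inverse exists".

Extended Euclidean algorithm:
218 = 3×65 + 23
65 = 2×23 + 19
23 = 1×19 + 4
19 = 4×4 + 3
4 = 1×3 + 1
3 = 3×1 + 0
gcd = 1, so the inverse exists. Back-substitute:
1 = 4 − 3
1 = −19 + 5·4
1 = 5·23 − 6·19
1 = −6·65 + 17·23
1 = 17·218 − 57·65
Hence 65⁻¹ ≡ -57 ≡ 161 (mod 218).

161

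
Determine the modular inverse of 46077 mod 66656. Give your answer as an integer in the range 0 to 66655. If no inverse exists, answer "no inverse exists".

Extended Euclidean algorithm:
66656 = 1·46077 + 20579
46077 = 2·20579 + 4919
20579 = 4·4919 + 903
4919 = 5·903 + 404
903 = 2·404 + 95
404 = 4·95 + 24
95 = 3·24 + 23
24 = 1·23 + 1
23 = 23·1 + 0
The gcd is 1. Working backward:
1 = 24 − 23
1 = −95 + 4·24
1 = 4·404 − 17·95
1 = −17·903 + 38·404
1 = 38·4919 − 207·903
1 = −207·20579 + 866·4919
1 = 866·46077 − 1939·20579
1 = −1939·66656 + 2805·46077
So 46077·2805 ≡ 1 (mod 66656).

2805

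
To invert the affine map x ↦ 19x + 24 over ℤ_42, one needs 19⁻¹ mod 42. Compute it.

Run Euclid on (42, 19):
42 = 2·19 + 4
19 = 4·4 + 3
4 = 1·3 + 1
3 = 3·1 + 0
gcd = 1, so the inverse exists. Back-substitute:
1 = 4 − 3
1 = −19 + 5·4
1 = 5·42 − 11·19
So 19·(-11) ≡ 1 (mod 42), and -11 ≡ 31 (mod 42).

31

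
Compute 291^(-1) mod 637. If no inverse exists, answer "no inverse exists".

359

Extended Euclidean algorithm:
637 = 2*291 + 55
291 = 5*55 + 16
55 = 3*16 + 7
16 = 2*7 + 2
7 = 3*2 + 1
2 = 2*1 + 0
gcd = 1, so the inverse exists. Back-substitute:
1 = 7 − 3·2
1 = −3·16 + 7·7
1 = 7·55 − 24·16
1 = −24·291 + 127·55
1 = 127·637 − 278·291
Thus 291·(-278) ≡ 1 (mod 637); reducing, -278 mod 637 = 359.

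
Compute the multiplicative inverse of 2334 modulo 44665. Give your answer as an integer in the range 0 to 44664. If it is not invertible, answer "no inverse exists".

36264

Extended Euclidean algorithm:
44665 = 19·2334 + 319
2334 = 7·319 + 101
319 = 3·101 + 16
101 = 6·16 + 5
16 = 3·5 + 1
5 = 5·1 + 0
gcd = 1, so the inverse exists. Back-substitute:
1 = 16 − 3·5
1 = −3·101 + 19·16
1 = 19·319 − 60·101
1 = −60·2334 + 439·319
1 = 439·44665 − 8401·2334
So 2334·(-8401) ≡ 1 (mod 44665), and -8401 ≡ 36264 (mod 44665).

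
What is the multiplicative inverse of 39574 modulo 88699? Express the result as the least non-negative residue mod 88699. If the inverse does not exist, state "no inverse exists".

70506

Apply the Euclidean algorithm to 88699 and 39574:
88699 = 2*39574 + 9551
39574 = 4*9551 + 1370
9551 = 6*1370 + 1331
1370 = 1*1331 + 39
1331 = 34*39 + 5
39 = 7*5 + 4
5 = 1*4 + 1
4 = 4*1 + 0
Since gcd(39574, 88699) = 1, back-substitute to write 1 as a combination:
1 = 5 − 4
1 = −39 + 8·5
1 = 8·1331 − 273·39
1 = −273·1370 + 281·1331
1 = 281·9551 − 1959·1370
1 = −1959·39574 + 8117·9551
1 = 8117·88699 − 18193·39574
So 39574·(-18193) ≡ 1 (mod 88699), and -18193 ≡ 70506 (mod 88699).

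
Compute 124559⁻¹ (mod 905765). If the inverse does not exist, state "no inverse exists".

gcd(905765, 124559) by repeated division:
905765 = 7*124559 + 33852
124559 = 3*33852 + 23003
33852 = 1*23003 + 10849
23003 = 2*10849 + 1305
10849 = 8*1305 + 409
1305 = 3*409 + 78
409 = 5*78 + 19
78 = 4*19 + 2
19 = 9*2 + 1
2 = 2*1 + 0
Since gcd(124559, 905765) = 1, back-substitute to write 1 as a combination:
1 = 19 − 9·2
1 = −9·78 + 37·19
1 = 37·409 − 194·78
1 = −194·1305 + 619·409
1 = 619·10849 − 5146·1305
1 = −5146·23003 + 10911·10849
1 = 10911·33852 − 16057·23003
1 = −16057·124559 + 59082·33852
1 = 59082·905765 − 429631·124559
So 124559·(-429631) ≡ 1 (mod 905765), and -429631 ≡ 476134 (mod 905765).

476134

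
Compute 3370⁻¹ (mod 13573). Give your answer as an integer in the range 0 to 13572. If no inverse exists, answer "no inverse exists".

Extended Euclidean algorithm:
13573 = 4×3370 + 93
3370 = 36×93 + 22
93 = 4×22 + 5
22 = 4×5 + 2
5 = 2×2 + 1
2 = 2×1 + 0
The gcd is 1. Working backward:
1 = 5 − 2·2
1 = −2·22 + 9·5
1 = 9·93 − 38·22
1 = −38·3370 + 1377·93
1 = 1377·13573 − 5546·3370
Thus 3370·(-5546) ≡ 1 (mod 13573); reducing, -5546 mod 13573 = 8027.

8027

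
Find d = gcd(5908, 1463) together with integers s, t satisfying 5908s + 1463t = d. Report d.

Repeated division:
5908 = 4*1463 + 56
1463 = 26*56 + 7
56 = 8*7 + 0
gcd(5908, 1463) = 7.
Back-substituting:
7 = 1463 − 26·56
7 = −26·5908 + 105·1463
So 7 = (-26)·5908 + (105)·1463.

7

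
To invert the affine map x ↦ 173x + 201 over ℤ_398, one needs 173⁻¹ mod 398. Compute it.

375

Extended Euclidean algorithm:
398 = 2×173 + 52
173 = 3×52 + 17
52 = 3×17 + 1
17 = 17×1 + 0
Since gcd(173, 398) = 1, back-substitute to write 1 as a combination:
1 = 52 − 3·17
1 = −3·173 + 10·52
1 = 10·398 − 23·173
Thus 173·(-23) ≡ 1 (mod 398); reducing, -23 mod 398 = 375.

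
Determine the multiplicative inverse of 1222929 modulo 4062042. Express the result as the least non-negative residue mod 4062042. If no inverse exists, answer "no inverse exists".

no inverse exists

Compute gcd(1222929, 4062042):
4062042 = 3·1222929 + 393255
1222929 = 3·393255 + 43164
393255 = 9·43164 + 4779
43164 = 9·4779 + 153
4779 = 31·153 + 36
153 = 4·36 + 9
36 = 4·9 + 0
The gcd is 9, not 1, hence no inverse exists.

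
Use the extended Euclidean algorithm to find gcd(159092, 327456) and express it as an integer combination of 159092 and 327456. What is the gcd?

4

Apply Euclid's algorithm to 327456 and 159092:
327456 = 2×159092 + 9272
159092 = 17×9272 + 1468
9272 = 6×1468 + 464
1468 = 3×464 + 76
464 = 6×76 + 8
76 = 9×8 + 4
8 = 2×4 + 0
gcd(159092, 327456) = 4.
Working backward:
4 = 76 − 9·8
4 = −9·464 + 55·76
4 = 55·1468 − 174·464
4 = −174·9272 + 1099·1468
4 = 1099·159092 − 18857·9272
4 = −18857·327456 + 38813·159092
So 4 = (-18857)·327456 + (38813)·159092.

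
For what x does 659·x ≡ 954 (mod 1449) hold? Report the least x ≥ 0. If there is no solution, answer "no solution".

First find gcd(659, 1449):
1449 = 2×659 + 131
659 = 5×131 + 4
131 = 32×4 + 3
4 = 1×3 + 1
3 = 3×1 + 0
gcd = 1, so a unique solution mod 1449 exists.
Back-substitute for the Bézout coefficients:
1 = 4 − 3
1 = −131 + 33·4
1 = 33·659 − 166·131
1 = −166·1449 + 365·659
So 659·(365) ≡ 1 (mod 1449), giving 659⁻¹ ≡ 365.
x ≡ 659⁻¹·954 ≡ 365·954 ≡ 450 (mod 1449).

450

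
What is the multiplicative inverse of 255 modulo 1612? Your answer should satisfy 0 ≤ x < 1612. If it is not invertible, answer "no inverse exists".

Run Euclid on (1612, 255):
1612 = 6·255 + 82
255 = 3·82 + 9
82 = 9·9 + 1
9 = 9·1 + 0
Since gcd(255, 1612) = 1, back-substitute to write 1 as a combination:
1 = 82 − 9·9
1 = −9·255 + 28·82
1 = 28·1612 − 177·255
Hence 255⁻¹ ≡ -177 ≡ 1435 (mod 1612).

1435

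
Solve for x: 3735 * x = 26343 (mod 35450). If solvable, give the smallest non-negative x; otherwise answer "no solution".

gcd(3735, 35450):
35450 = 9×3735 + 1835
3735 = 2×1835 + 65
1835 = 28×65 + 15
65 = 4×15 + 5
15 = 3×5 + 0
gcd = 5, but 5 ∤ 26343, so the congruence has no solution.

no solution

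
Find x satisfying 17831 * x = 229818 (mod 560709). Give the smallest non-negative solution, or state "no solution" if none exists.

522987

First find gcd(17831, 560709):
560709 = 31×17831 + 7948
17831 = 2×7948 + 1935
7948 = 4×1935 + 208
1935 = 9×208 + 63
208 = 3×63 + 19
63 = 3×19 + 6
19 = 3×6 + 1
6 = 6×1 + 0
gcd = 1, so a unique solution mod 560709 exists.
Back-substitute for the Bézout coefficients:
1 = 19 − 3·6
1 = −3·63 + 10·19
1 = 10·208 − 33·63
1 = −33·1935 + 307·208
1 = 307·7948 − 1261·1935
1 = −1261·17831 + 2829·7948
1 = 2829·560709 − 88960·17831
So 17831·(-88960) ≡ 1 (mod 560709), giving 17831⁻¹ ≡ 471749.
x ≡ 17831⁻¹·229818 ≡ 471749·229818 ≡ 522987 (mod 560709).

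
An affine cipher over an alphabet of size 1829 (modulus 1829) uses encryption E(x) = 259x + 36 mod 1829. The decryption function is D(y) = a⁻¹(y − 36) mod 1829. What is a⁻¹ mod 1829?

Extended Euclidean algorithm:
1829 = 7·259 + 16
259 = 16·16 + 3
16 = 5·3 + 1
3 = 3·1 + 0
Since gcd(259, 1829) = 1, back-substitute to write 1 as a combination:
1 = 16 − 5·3
1 = −5·259 + 81·16
1 = 81·1829 − 572·259
So 259·(-572) ≡ 1 (mod 1829), and -572 ≡ 1257 (mod 1829).

1257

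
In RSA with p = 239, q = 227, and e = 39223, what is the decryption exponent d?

φ(n) = (p−1)(q−1) = 238·226 = 53788.
Need d with 39223·d ≡ 1 (mod 53788). Apply the extended Euclidean algorithm:
53788 = 1*39223 + 14565
39223 = 2*14565 + 10093
14565 = 1*10093 + 4472
10093 = 2*4472 + 1149
4472 = 3*1149 + 1025
1149 = 1*1025 + 124
1025 = 8*124 + 33
124 = 3*33 + 25
33 = 1*25 + 8
25 = 3*8 + 1
8 = 8*1 + 0
Back-substitute:
1 = 25 − 3·8
1 = −3·33 + 4·25
1 = 4·124 − 15·33
1 = −15·1025 + 124·124
1 = 124·1149 − 139·1025
1 = −139·4472 + 541·1149
1 = 541·10093 − 1221·4472
1 = −1221·14565 + 1762·10093
1 = 1762·39223 − 4745·14565
1 = −4745·53788 + 6507·39223
So 39223·6507 ≡ 1 (mod 53788), hence d = 6507.

6507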